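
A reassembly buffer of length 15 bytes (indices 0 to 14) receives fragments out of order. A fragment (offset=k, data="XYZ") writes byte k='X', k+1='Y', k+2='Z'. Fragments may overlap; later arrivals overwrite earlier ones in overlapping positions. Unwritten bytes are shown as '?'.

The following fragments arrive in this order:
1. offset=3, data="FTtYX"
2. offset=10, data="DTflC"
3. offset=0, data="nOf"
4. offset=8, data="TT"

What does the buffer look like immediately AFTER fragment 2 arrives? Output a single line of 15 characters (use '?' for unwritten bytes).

Answer: ???FTtYX??DTflC

Derivation:
Fragment 1: offset=3 data="FTtYX" -> buffer=???FTtYX???????
Fragment 2: offset=10 data="DTflC" -> buffer=???FTtYX??DTflC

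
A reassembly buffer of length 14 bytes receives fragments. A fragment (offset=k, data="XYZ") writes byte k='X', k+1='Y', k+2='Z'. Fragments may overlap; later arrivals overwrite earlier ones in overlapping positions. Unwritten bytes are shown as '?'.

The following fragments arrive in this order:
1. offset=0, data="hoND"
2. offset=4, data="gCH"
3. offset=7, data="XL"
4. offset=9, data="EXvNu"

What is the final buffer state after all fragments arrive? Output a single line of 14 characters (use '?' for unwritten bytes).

Fragment 1: offset=0 data="hoND" -> buffer=hoND??????????
Fragment 2: offset=4 data="gCH" -> buffer=hoNDgCH???????
Fragment 3: offset=7 data="XL" -> buffer=hoNDgCHXL?????
Fragment 4: offset=9 data="EXvNu" -> buffer=hoNDgCHXLEXvNu

Answer: hoNDgCHXLEXvNu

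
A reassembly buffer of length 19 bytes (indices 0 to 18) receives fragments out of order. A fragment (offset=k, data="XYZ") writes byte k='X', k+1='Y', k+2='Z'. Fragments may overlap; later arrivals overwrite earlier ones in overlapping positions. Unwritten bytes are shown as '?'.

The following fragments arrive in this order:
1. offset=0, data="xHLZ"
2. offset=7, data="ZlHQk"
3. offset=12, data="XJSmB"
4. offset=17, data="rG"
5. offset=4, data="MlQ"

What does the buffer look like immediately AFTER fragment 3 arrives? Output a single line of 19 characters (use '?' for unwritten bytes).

Fragment 1: offset=0 data="xHLZ" -> buffer=xHLZ???????????????
Fragment 2: offset=7 data="ZlHQk" -> buffer=xHLZ???ZlHQk???????
Fragment 3: offset=12 data="XJSmB" -> buffer=xHLZ???ZlHQkXJSmB??

Answer: xHLZ???ZlHQkXJSmB??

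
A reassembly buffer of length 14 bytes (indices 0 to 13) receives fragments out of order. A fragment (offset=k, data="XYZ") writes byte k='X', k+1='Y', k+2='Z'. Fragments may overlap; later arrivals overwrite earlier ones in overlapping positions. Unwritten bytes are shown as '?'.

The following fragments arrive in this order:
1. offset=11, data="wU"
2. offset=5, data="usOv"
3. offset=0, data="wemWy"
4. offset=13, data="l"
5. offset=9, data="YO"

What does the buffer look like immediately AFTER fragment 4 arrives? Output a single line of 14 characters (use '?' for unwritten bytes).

Fragment 1: offset=11 data="wU" -> buffer=???????????wU?
Fragment 2: offset=5 data="usOv" -> buffer=?????usOv??wU?
Fragment 3: offset=0 data="wemWy" -> buffer=wemWyusOv??wU?
Fragment 4: offset=13 data="l" -> buffer=wemWyusOv??wUl

Answer: wemWyusOv??wUl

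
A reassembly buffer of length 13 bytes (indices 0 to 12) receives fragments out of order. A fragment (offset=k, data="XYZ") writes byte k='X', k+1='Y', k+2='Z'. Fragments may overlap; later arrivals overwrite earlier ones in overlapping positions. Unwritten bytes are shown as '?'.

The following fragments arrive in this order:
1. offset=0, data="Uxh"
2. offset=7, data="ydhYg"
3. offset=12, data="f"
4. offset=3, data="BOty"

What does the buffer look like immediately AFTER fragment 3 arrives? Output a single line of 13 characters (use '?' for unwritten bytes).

Answer: Uxh????ydhYgf

Derivation:
Fragment 1: offset=0 data="Uxh" -> buffer=Uxh??????????
Fragment 2: offset=7 data="ydhYg" -> buffer=Uxh????ydhYg?
Fragment 3: offset=12 data="f" -> buffer=Uxh????ydhYgf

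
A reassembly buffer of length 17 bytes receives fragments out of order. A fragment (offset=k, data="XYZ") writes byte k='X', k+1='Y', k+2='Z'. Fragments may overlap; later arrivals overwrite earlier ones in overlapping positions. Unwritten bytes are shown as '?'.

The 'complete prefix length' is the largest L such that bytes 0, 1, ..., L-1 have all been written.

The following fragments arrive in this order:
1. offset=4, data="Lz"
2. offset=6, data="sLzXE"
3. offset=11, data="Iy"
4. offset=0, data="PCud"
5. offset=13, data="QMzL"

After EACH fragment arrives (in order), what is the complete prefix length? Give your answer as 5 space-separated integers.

Fragment 1: offset=4 data="Lz" -> buffer=????Lz??????????? -> prefix_len=0
Fragment 2: offset=6 data="sLzXE" -> buffer=????LzsLzXE?????? -> prefix_len=0
Fragment 3: offset=11 data="Iy" -> buffer=????LzsLzXEIy???? -> prefix_len=0
Fragment 4: offset=0 data="PCud" -> buffer=PCudLzsLzXEIy???? -> prefix_len=13
Fragment 5: offset=13 data="QMzL" -> buffer=PCudLzsLzXEIyQMzL -> prefix_len=17

Answer: 0 0 0 13 17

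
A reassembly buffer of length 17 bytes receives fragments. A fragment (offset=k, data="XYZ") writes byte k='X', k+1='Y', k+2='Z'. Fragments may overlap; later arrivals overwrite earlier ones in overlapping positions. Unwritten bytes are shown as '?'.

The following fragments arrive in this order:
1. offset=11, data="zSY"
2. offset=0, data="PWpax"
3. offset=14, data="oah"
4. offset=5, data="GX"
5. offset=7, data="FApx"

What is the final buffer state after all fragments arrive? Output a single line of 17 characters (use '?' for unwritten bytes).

Answer: PWpaxGXFApxzSYoah

Derivation:
Fragment 1: offset=11 data="zSY" -> buffer=???????????zSY???
Fragment 2: offset=0 data="PWpax" -> buffer=PWpax??????zSY???
Fragment 3: offset=14 data="oah" -> buffer=PWpax??????zSYoah
Fragment 4: offset=5 data="GX" -> buffer=PWpaxGX????zSYoah
Fragment 5: offset=7 data="FApx" -> buffer=PWpaxGXFApxzSYoah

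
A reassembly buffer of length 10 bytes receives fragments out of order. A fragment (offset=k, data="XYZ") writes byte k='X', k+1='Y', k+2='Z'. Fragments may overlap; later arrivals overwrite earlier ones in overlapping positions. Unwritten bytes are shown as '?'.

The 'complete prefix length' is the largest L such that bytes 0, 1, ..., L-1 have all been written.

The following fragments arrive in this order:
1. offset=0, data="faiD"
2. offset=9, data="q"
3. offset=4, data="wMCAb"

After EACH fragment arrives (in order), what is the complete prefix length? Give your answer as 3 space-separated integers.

Fragment 1: offset=0 data="faiD" -> buffer=faiD?????? -> prefix_len=4
Fragment 2: offset=9 data="q" -> buffer=faiD?????q -> prefix_len=4
Fragment 3: offset=4 data="wMCAb" -> buffer=faiDwMCAbq -> prefix_len=10

Answer: 4 4 10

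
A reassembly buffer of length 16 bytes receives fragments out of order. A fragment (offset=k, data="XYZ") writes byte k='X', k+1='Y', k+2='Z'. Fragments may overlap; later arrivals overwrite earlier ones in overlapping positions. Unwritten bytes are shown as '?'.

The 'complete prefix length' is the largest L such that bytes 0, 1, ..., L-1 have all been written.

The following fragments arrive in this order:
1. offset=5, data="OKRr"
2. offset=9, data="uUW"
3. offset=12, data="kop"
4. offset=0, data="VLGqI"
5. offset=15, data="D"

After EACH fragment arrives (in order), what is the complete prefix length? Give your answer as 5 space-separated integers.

Answer: 0 0 0 15 16

Derivation:
Fragment 1: offset=5 data="OKRr" -> buffer=?????OKRr??????? -> prefix_len=0
Fragment 2: offset=9 data="uUW" -> buffer=?????OKRruUW???? -> prefix_len=0
Fragment 3: offset=12 data="kop" -> buffer=?????OKRruUWkop? -> prefix_len=0
Fragment 4: offset=0 data="VLGqI" -> buffer=VLGqIOKRruUWkop? -> prefix_len=15
Fragment 5: offset=15 data="D" -> buffer=VLGqIOKRruUWkopD -> prefix_len=16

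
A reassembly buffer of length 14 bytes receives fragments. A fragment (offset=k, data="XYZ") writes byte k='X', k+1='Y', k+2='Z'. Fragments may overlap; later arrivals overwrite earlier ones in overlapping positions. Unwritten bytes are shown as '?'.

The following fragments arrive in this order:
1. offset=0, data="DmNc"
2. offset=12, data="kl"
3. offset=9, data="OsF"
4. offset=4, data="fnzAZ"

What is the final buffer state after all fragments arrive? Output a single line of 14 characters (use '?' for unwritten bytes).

Answer: DmNcfnzAZOsFkl

Derivation:
Fragment 1: offset=0 data="DmNc" -> buffer=DmNc??????????
Fragment 2: offset=12 data="kl" -> buffer=DmNc????????kl
Fragment 3: offset=9 data="OsF" -> buffer=DmNc?????OsFkl
Fragment 4: offset=4 data="fnzAZ" -> buffer=DmNcfnzAZOsFkl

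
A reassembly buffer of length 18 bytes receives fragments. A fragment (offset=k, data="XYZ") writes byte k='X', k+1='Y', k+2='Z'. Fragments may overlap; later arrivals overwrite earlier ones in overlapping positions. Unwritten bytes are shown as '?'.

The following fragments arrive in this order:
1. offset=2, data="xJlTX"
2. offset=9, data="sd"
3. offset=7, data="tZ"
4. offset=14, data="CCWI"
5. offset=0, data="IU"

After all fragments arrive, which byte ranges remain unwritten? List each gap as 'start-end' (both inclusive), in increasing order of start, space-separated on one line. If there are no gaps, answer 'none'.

Answer: 11-13

Derivation:
Fragment 1: offset=2 len=5
Fragment 2: offset=9 len=2
Fragment 3: offset=7 len=2
Fragment 4: offset=14 len=4
Fragment 5: offset=0 len=2
Gaps: 11-13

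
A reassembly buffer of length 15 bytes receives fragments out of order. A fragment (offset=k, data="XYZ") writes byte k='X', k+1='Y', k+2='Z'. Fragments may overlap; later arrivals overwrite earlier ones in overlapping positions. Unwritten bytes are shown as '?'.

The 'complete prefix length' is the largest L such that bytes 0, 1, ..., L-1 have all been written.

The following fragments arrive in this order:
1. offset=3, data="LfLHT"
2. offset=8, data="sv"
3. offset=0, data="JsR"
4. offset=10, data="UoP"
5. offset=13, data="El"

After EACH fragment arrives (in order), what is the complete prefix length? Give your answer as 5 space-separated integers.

Answer: 0 0 10 13 15

Derivation:
Fragment 1: offset=3 data="LfLHT" -> buffer=???LfLHT??????? -> prefix_len=0
Fragment 2: offset=8 data="sv" -> buffer=???LfLHTsv????? -> prefix_len=0
Fragment 3: offset=0 data="JsR" -> buffer=JsRLfLHTsv????? -> prefix_len=10
Fragment 4: offset=10 data="UoP" -> buffer=JsRLfLHTsvUoP?? -> prefix_len=13
Fragment 5: offset=13 data="El" -> buffer=JsRLfLHTsvUoPEl -> prefix_len=15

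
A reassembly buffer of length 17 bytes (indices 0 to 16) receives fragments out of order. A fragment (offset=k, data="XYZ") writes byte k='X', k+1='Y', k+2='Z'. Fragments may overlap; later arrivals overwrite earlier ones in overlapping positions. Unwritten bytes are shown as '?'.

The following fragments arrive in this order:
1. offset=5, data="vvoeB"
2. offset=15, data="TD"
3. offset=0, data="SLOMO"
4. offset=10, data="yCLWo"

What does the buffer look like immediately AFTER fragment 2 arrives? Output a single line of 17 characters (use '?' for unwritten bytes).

Answer: ?????vvoeB?????TD

Derivation:
Fragment 1: offset=5 data="vvoeB" -> buffer=?????vvoeB???????
Fragment 2: offset=15 data="TD" -> buffer=?????vvoeB?????TD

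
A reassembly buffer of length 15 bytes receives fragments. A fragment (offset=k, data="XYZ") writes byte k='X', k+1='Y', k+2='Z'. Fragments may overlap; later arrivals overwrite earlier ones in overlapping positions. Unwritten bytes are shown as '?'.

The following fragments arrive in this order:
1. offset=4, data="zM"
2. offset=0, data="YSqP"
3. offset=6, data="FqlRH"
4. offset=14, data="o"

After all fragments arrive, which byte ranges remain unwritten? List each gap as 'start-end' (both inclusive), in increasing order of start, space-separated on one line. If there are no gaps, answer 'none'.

Fragment 1: offset=4 len=2
Fragment 2: offset=0 len=4
Fragment 3: offset=6 len=5
Fragment 4: offset=14 len=1
Gaps: 11-13

Answer: 11-13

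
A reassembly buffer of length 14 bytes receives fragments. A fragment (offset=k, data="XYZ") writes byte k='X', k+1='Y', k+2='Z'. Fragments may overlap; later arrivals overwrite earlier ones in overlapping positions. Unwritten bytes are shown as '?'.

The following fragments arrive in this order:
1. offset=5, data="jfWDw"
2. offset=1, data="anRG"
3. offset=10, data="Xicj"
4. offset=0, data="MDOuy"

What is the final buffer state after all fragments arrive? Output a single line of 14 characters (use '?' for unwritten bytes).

Answer: MDOuyjfWDwXicj

Derivation:
Fragment 1: offset=5 data="jfWDw" -> buffer=?????jfWDw????
Fragment 2: offset=1 data="anRG" -> buffer=?anRGjfWDw????
Fragment 3: offset=10 data="Xicj" -> buffer=?anRGjfWDwXicj
Fragment 4: offset=0 data="MDOuy" -> buffer=MDOuyjfWDwXicj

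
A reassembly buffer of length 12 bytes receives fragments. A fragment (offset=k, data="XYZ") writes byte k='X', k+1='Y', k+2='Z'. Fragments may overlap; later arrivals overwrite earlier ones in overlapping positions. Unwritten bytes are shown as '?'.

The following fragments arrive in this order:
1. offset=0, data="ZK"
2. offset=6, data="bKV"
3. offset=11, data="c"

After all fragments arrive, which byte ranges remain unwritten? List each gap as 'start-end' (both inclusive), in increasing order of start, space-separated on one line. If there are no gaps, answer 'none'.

Answer: 2-5 9-10

Derivation:
Fragment 1: offset=0 len=2
Fragment 2: offset=6 len=3
Fragment 3: offset=11 len=1
Gaps: 2-5 9-10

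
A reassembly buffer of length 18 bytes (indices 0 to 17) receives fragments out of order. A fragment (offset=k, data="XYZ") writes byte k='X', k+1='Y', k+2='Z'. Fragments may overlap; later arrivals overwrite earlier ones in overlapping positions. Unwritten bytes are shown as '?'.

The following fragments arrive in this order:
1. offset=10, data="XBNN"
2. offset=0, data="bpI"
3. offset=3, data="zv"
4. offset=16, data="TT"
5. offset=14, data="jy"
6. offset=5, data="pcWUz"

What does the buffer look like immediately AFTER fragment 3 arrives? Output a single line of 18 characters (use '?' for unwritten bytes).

Fragment 1: offset=10 data="XBNN" -> buffer=??????????XBNN????
Fragment 2: offset=0 data="bpI" -> buffer=bpI???????XBNN????
Fragment 3: offset=3 data="zv" -> buffer=bpIzv?????XBNN????

Answer: bpIzv?????XBNN????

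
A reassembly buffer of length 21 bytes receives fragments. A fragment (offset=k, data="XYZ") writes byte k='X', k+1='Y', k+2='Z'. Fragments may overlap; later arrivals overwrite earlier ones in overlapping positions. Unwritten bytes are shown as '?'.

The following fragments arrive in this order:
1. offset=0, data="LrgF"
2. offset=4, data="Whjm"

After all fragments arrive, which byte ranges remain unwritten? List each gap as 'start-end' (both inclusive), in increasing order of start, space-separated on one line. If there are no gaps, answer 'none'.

Answer: 8-20

Derivation:
Fragment 1: offset=0 len=4
Fragment 2: offset=4 len=4
Gaps: 8-20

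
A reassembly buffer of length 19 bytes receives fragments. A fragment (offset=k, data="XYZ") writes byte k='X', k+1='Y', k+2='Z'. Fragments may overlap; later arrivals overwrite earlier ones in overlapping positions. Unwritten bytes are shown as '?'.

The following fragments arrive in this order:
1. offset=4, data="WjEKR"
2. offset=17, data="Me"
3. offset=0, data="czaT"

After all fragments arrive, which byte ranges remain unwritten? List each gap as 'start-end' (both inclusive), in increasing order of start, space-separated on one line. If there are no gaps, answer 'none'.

Answer: 9-16

Derivation:
Fragment 1: offset=4 len=5
Fragment 2: offset=17 len=2
Fragment 3: offset=0 len=4
Gaps: 9-16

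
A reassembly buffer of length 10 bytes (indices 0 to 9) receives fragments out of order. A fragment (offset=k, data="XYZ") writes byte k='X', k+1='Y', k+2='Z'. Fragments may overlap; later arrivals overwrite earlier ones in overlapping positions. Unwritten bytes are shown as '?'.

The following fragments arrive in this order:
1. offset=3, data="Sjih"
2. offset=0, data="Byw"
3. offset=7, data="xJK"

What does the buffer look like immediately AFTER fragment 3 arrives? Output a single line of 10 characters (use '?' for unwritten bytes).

Fragment 1: offset=3 data="Sjih" -> buffer=???Sjih???
Fragment 2: offset=0 data="Byw" -> buffer=BywSjih???
Fragment 3: offset=7 data="xJK" -> buffer=BywSjihxJK

Answer: BywSjihxJK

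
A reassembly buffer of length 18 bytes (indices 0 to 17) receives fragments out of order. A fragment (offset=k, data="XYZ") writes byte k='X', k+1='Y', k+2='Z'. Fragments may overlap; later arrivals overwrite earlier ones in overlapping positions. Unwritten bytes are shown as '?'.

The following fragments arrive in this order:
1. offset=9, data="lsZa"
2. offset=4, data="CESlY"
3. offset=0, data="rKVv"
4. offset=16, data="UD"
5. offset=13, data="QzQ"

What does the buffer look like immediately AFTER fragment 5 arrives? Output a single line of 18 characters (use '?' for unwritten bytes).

Fragment 1: offset=9 data="lsZa" -> buffer=?????????lsZa?????
Fragment 2: offset=4 data="CESlY" -> buffer=????CESlYlsZa?????
Fragment 3: offset=0 data="rKVv" -> buffer=rKVvCESlYlsZa?????
Fragment 4: offset=16 data="UD" -> buffer=rKVvCESlYlsZa???UD
Fragment 5: offset=13 data="QzQ" -> buffer=rKVvCESlYlsZaQzQUD

Answer: rKVvCESlYlsZaQzQUD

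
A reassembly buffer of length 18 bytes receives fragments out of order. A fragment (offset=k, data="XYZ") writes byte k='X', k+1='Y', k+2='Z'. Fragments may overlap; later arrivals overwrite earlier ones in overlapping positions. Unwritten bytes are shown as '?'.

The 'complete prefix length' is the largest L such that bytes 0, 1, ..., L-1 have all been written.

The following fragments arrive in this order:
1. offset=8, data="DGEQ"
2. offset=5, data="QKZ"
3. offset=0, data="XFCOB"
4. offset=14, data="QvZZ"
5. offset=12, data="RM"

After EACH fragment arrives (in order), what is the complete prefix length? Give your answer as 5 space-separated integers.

Fragment 1: offset=8 data="DGEQ" -> buffer=????????DGEQ?????? -> prefix_len=0
Fragment 2: offset=5 data="QKZ" -> buffer=?????QKZDGEQ?????? -> prefix_len=0
Fragment 3: offset=0 data="XFCOB" -> buffer=XFCOBQKZDGEQ?????? -> prefix_len=12
Fragment 4: offset=14 data="QvZZ" -> buffer=XFCOBQKZDGEQ??QvZZ -> prefix_len=12
Fragment 5: offset=12 data="RM" -> buffer=XFCOBQKZDGEQRMQvZZ -> prefix_len=18

Answer: 0 0 12 12 18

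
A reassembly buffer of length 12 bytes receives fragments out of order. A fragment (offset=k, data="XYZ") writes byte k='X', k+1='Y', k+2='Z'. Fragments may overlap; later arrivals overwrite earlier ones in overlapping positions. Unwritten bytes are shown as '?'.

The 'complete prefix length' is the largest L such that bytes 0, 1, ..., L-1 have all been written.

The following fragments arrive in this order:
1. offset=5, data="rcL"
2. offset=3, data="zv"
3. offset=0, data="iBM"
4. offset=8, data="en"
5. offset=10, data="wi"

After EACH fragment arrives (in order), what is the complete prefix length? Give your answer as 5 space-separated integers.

Fragment 1: offset=5 data="rcL" -> buffer=?????rcL???? -> prefix_len=0
Fragment 2: offset=3 data="zv" -> buffer=???zvrcL???? -> prefix_len=0
Fragment 3: offset=0 data="iBM" -> buffer=iBMzvrcL???? -> prefix_len=8
Fragment 4: offset=8 data="en" -> buffer=iBMzvrcLen?? -> prefix_len=10
Fragment 5: offset=10 data="wi" -> buffer=iBMzvrcLenwi -> prefix_len=12

Answer: 0 0 8 10 12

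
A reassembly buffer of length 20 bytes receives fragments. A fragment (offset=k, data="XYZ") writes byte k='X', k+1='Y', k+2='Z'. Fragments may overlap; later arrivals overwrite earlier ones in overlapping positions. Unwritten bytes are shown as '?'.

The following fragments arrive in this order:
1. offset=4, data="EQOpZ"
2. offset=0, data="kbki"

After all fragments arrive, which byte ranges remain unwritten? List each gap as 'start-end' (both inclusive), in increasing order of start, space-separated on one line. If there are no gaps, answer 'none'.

Answer: 9-19

Derivation:
Fragment 1: offset=4 len=5
Fragment 2: offset=0 len=4
Gaps: 9-19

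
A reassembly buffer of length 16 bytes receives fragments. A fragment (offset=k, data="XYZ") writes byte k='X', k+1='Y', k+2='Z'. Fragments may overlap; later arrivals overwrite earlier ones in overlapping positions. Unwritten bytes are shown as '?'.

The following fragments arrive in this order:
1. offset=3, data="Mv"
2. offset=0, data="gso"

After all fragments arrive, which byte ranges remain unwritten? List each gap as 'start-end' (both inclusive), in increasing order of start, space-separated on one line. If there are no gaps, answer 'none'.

Answer: 5-15

Derivation:
Fragment 1: offset=3 len=2
Fragment 2: offset=0 len=3
Gaps: 5-15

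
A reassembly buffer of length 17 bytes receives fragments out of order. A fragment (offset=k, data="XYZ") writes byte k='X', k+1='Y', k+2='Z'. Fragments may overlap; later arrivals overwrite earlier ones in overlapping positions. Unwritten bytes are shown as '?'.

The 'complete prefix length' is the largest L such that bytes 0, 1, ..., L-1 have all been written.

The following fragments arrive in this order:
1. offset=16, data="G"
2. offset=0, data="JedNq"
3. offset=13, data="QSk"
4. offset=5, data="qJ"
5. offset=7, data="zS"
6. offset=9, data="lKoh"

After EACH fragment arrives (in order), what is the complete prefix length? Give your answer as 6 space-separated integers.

Fragment 1: offset=16 data="G" -> buffer=????????????????G -> prefix_len=0
Fragment 2: offset=0 data="JedNq" -> buffer=JedNq???????????G -> prefix_len=5
Fragment 3: offset=13 data="QSk" -> buffer=JedNq????????QSkG -> prefix_len=5
Fragment 4: offset=5 data="qJ" -> buffer=JedNqqJ??????QSkG -> prefix_len=7
Fragment 5: offset=7 data="zS" -> buffer=JedNqqJzS????QSkG -> prefix_len=9
Fragment 6: offset=9 data="lKoh" -> buffer=JedNqqJzSlKohQSkG -> prefix_len=17

Answer: 0 5 5 7 9 17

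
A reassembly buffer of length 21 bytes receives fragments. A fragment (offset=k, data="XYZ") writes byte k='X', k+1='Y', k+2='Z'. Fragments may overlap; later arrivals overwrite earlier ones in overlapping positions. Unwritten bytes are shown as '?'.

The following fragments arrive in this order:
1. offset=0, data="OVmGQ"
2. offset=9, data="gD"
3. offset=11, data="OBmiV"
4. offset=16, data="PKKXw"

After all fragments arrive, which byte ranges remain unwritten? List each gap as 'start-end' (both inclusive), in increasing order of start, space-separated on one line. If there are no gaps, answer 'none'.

Fragment 1: offset=0 len=5
Fragment 2: offset=9 len=2
Fragment 3: offset=11 len=5
Fragment 4: offset=16 len=5
Gaps: 5-8

Answer: 5-8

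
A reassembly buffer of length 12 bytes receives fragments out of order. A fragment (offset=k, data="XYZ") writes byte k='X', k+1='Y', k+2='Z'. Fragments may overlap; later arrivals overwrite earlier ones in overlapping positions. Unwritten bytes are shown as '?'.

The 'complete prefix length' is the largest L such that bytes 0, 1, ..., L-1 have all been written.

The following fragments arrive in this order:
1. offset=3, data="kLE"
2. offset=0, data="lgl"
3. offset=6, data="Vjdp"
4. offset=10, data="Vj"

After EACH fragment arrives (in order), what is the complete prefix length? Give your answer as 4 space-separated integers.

Answer: 0 6 10 12

Derivation:
Fragment 1: offset=3 data="kLE" -> buffer=???kLE?????? -> prefix_len=0
Fragment 2: offset=0 data="lgl" -> buffer=lglkLE?????? -> prefix_len=6
Fragment 3: offset=6 data="Vjdp" -> buffer=lglkLEVjdp?? -> prefix_len=10
Fragment 4: offset=10 data="Vj" -> buffer=lglkLEVjdpVj -> prefix_len=12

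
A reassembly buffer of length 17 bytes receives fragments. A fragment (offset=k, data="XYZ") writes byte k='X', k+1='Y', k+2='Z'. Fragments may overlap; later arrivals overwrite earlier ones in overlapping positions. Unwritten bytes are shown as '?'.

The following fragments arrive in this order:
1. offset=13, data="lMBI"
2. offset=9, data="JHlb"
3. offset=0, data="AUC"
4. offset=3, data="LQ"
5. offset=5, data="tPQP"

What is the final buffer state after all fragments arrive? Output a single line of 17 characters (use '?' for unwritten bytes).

Fragment 1: offset=13 data="lMBI" -> buffer=?????????????lMBI
Fragment 2: offset=9 data="JHlb" -> buffer=?????????JHlblMBI
Fragment 3: offset=0 data="AUC" -> buffer=AUC??????JHlblMBI
Fragment 4: offset=3 data="LQ" -> buffer=AUCLQ????JHlblMBI
Fragment 5: offset=5 data="tPQP" -> buffer=AUCLQtPQPJHlblMBI

Answer: AUCLQtPQPJHlblMBI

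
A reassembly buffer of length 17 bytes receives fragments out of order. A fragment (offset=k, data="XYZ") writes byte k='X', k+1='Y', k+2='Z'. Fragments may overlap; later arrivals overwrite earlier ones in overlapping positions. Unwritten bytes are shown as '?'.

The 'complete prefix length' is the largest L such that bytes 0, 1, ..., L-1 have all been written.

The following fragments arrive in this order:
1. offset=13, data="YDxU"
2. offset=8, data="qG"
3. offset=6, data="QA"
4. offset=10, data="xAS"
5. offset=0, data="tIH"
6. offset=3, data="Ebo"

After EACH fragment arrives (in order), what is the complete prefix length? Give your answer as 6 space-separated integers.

Fragment 1: offset=13 data="YDxU" -> buffer=?????????????YDxU -> prefix_len=0
Fragment 2: offset=8 data="qG" -> buffer=????????qG???YDxU -> prefix_len=0
Fragment 3: offset=6 data="QA" -> buffer=??????QAqG???YDxU -> prefix_len=0
Fragment 4: offset=10 data="xAS" -> buffer=??????QAqGxASYDxU -> prefix_len=0
Fragment 5: offset=0 data="tIH" -> buffer=tIH???QAqGxASYDxU -> prefix_len=3
Fragment 6: offset=3 data="Ebo" -> buffer=tIHEboQAqGxASYDxU -> prefix_len=17

Answer: 0 0 0 0 3 17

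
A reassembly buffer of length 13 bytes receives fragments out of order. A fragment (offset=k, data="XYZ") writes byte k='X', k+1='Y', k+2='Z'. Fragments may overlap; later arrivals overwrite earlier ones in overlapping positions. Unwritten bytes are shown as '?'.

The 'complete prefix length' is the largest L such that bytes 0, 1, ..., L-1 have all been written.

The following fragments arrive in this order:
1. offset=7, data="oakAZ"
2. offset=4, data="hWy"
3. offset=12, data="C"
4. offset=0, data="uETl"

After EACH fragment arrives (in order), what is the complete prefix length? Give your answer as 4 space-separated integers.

Fragment 1: offset=7 data="oakAZ" -> buffer=???????oakAZ? -> prefix_len=0
Fragment 2: offset=4 data="hWy" -> buffer=????hWyoakAZ? -> prefix_len=0
Fragment 3: offset=12 data="C" -> buffer=????hWyoakAZC -> prefix_len=0
Fragment 4: offset=0 data="uETl" -> buffer=uETlhWyoakAZC -> prefix_len=13

Answer: 0 0 0 13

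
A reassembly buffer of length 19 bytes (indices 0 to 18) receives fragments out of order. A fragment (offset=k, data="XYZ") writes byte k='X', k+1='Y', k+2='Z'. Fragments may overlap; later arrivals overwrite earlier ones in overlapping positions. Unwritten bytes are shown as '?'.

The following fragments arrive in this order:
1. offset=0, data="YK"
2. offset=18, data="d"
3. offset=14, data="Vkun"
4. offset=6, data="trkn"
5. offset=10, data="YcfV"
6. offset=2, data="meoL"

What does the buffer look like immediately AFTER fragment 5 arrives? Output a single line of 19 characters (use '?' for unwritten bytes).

Fragment 1: offset=0 data="YK" -> buffer=YK?????????????????
Fragment 2: offset=18 data="d" -> buffer=YK????????????????d
Fragment 3: offset=14 data="Vkun" -> buffer=YK????????????Vkund
Fragment 4: offset=6 data="trkn" -> buffer=YK????trkn????Vkund
Fragment 5: offset=10 data="YcfV" -> buffer=YK????trknYcfVVkund

Answer: YK????trknYcfVVkund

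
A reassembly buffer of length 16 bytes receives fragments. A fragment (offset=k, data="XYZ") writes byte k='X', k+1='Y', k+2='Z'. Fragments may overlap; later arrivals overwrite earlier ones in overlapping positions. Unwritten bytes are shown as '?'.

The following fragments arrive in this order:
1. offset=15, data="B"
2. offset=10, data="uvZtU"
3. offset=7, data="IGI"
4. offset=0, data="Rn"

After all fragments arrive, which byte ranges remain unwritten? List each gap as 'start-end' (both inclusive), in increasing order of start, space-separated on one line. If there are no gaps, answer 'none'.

Fragment 1: offset=15 len=1
Fragment 2: offset=10 len=5
Fragment 3: offset=7 len=3
Fragment 4: offset=0 len=2
Gaps: 2-6

Answer: 2-6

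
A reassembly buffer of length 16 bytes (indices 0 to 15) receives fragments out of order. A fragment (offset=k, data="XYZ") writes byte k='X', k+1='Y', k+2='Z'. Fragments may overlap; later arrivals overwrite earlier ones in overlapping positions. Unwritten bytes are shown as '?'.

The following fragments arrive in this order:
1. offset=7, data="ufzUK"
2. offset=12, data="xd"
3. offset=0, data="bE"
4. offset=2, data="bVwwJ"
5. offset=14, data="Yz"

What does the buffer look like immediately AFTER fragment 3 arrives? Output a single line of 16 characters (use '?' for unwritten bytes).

Answer: bE?????ufzUKxd??

Derivation:
Fragment 1: offset=7 data="ufzUK" -> buffer=???????ufzUK????
Fragment 2: offset=12 data="xd" -> buffer=???????ufzUKxd??
Fragment 3: offset=0 data="bE" -> buffer=bE?????ufzUKxd??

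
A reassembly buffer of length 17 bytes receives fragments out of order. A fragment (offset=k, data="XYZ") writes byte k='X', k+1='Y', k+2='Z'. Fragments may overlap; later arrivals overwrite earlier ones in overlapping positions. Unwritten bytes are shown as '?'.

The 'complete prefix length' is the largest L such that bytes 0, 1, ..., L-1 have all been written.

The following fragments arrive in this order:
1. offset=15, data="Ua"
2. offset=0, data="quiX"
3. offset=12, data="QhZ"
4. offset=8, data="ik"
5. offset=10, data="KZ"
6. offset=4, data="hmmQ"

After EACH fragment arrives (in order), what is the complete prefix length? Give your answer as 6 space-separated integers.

Fragment 1: offset=15 data="Ua" -> buffer=???????????????Ua -> prefix_len=0
Fragment 2: offset=0 data="quiX" -> buffer=quiX???????????Ua -> prefix_len=4
Fragment 3: offset=12 data="QhZ" -> buffer=quiX????????QhZUa -> prefix_len=4
Fragment 4: offset=8 data="ik" -> buffer=quiX????ik??QhZUa -> prefix_len=4
Fragment 5: offset=10 data="KZ" -> buffer=quiX????ikKZQhZUa -> prefix_len=4
Fragment 6: offset=4 data="hmmQ" -> buffer=quiXhmmQikKZQhZUa -> prefix_len=17

Answer: 0 4 4 4 4 17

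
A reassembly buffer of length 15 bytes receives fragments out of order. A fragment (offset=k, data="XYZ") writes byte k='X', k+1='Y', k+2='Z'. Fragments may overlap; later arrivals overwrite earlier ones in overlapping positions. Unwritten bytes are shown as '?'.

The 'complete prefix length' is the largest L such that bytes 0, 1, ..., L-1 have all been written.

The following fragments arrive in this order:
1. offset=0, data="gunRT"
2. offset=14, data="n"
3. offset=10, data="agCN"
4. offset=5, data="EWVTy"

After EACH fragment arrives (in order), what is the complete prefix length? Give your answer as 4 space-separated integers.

Fragment 1: offset=0 data="gunRT" -> buffer=gunRT?????????? -> prefix_len=5
Fragment 2: offset=14 data="n" -> buffer=gunRT?????????n -> prefix_len=5
Fragment 3: offset=10 data="agCN" -> buffer=gunRT?????agCNn -> prefix_len=5
Fragment 4: offset=5 data="EWVTy" -> buffer=gunRTEWVTyagCNn -> prefix_len=15

Answer: 5 5 5 15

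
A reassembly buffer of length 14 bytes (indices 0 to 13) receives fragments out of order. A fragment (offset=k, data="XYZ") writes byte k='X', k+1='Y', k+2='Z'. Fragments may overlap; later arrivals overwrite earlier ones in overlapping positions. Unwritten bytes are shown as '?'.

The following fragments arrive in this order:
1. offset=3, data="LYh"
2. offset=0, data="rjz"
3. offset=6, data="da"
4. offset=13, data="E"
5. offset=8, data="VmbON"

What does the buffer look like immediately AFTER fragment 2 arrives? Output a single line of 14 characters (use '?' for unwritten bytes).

Answer: rjzLYh????????

Derivation:
Fragment 1: offset=3 data="LYh" -> buffer=???LYh????????
Fragment 2: offset=0 data="rjz" -> buffer=rjzLYh????????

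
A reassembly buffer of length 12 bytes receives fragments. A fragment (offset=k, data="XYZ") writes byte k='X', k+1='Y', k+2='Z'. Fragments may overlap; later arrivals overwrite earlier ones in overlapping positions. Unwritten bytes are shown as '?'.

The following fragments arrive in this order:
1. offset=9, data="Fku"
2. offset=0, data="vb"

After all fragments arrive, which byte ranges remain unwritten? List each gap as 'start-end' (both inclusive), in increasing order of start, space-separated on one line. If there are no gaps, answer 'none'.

Fragment 1: offset=9 len=3
Fragment 2: offset=0 len=2
Gaps: 2-8

Answer: 2-8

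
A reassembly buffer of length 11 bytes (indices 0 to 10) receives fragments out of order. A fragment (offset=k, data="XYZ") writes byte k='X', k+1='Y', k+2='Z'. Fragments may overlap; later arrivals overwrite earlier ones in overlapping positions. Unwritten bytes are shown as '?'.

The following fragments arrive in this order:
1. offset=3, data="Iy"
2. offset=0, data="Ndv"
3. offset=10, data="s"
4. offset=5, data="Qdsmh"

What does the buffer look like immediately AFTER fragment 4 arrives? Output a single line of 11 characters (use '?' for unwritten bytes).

Fragment 1: offset=3 data="Iy" -> buffer=???Iy??????
Fragment 2: offset=0 data="Ndv" -> buffer=NdvIy??????
Fragment 3: offset=10 data="s" -> buffer=NdvIy?????s
Fragment 4: offset=5 data="Qdsmh" -> buffer=NdvIyQdsmhs

Answer: NdvIyQdsmhs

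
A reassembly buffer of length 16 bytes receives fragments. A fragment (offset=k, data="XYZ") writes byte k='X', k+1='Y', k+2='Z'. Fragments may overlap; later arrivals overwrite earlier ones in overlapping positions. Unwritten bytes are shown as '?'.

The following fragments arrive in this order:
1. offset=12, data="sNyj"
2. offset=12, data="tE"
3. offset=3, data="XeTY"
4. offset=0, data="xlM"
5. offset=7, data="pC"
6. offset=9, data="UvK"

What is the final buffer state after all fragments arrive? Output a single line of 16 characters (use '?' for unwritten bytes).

Answer: xlMXeTYpCUvKtEyj

Derivation:
Fragment 1: offset=12 data="sNyj" -> buffer=????????????sNyj
Fragment 2: offset=12 data="tE" -> buffer=????????????tEyj
Fragment 3: offset=3 data="XeTY" -> buffer=???XeTY?????tEyj
Fragment 4: offset=0 data="xlM" -> buffer=xlMXeTY?????tEyj
Fragment 5: offset=7 data="pC" -> buffer=xlMXeTYpC???tEyj
Fragment 6: offset=9 data="UvK" -> buffer=xlMXeTYpCUvKtEyj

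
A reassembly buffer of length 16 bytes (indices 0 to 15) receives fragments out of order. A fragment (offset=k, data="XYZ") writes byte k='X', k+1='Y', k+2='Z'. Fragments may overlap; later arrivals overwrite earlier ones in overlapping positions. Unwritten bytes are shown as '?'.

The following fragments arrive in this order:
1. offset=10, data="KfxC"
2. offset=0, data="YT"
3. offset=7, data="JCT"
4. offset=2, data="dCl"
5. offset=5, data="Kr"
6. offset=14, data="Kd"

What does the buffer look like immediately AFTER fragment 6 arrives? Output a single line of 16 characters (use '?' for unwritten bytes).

Answer: YTdClKrJCTKfxCKd

Derivation:
Fragment 1: offset=10 data="KfxC" -> buffer=??????????KfxC??
Fragment 2: offset=0 data="YT" -> buffer=YT????????KfxC??
Fragment 3: offset=7 data="JCT" -> buffer=YT?????JCTKfxC??
Fragment 4: offset=2 data="dCl" -> buffer=YTdCl??JCTKfxC??
Fragment 5: offset=5 data="Kr" -> buffer=YTdClKrJCTKfxC??
Fragment 6: offset=14 data="Kd" -> buffer=YTdClKrJCTKfxCKd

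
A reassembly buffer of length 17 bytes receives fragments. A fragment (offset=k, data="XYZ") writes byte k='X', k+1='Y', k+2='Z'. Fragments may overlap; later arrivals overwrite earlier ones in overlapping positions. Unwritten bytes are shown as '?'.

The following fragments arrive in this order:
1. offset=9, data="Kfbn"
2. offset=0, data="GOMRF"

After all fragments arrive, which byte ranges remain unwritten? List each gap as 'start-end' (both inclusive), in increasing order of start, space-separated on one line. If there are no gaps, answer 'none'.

Fragment 1: offset=9 len=4
Fragment 2: offset=0 len=5
Gaps: 5-8 13-16

Answer: 5-8 13-16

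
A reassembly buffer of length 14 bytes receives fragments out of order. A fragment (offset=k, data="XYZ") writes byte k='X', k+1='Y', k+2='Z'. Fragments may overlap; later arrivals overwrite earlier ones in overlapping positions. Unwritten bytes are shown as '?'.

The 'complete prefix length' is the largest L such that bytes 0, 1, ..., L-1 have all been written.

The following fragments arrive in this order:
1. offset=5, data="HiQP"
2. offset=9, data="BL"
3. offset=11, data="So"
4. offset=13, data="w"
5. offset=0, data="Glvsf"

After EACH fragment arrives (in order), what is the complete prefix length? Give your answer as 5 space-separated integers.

Answer: 0 0 0 0 14

Derivation:
Fragment 1: offset=5 data="HiQP" -> buffer=?????HiQP????? -> prefix_len=0
Fragment 2: offset=9 data="BL" -> buffer=?????HiQPBL??? -> prefix_len=0
Fragment 3: offset=11 data="So" -> buffer=?????HiQPBLSo? -> prefix_len=0
Fragment 4: offset=13 data="w" -> buffer=?????HiQPBLSow -> prefix_len=0
Fragment 5: offset=0 data="Glvsf" -> buffer=GlvsfHiQPBLSow -> prefix_len=14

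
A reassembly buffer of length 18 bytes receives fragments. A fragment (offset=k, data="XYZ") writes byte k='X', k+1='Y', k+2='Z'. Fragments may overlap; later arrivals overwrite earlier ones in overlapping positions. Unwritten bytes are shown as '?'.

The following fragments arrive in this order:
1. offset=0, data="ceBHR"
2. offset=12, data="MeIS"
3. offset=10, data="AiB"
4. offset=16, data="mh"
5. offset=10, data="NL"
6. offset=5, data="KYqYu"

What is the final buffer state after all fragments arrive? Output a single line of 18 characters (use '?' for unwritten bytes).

Answer: ceBHRKYqYuNLBeISmh

Derivation:
Fragment 1: offset=0 data="ceBHR" -> buffer=ceBHR?????????????
Fragment 2: offset=12 data="MeIS" -> buffer=ceBHR???????MeIS??
Fragment 3: offset=10 data="AiB" -> buffer=ceBHR?????AiBeIS??
Fragment 4: offset=16 data="mh" -> buffer=ceBHR?????AiBeISmh
Fragment 5: offset=10 data="NL" -> buffer=ceBHR?????NLBeISmh
Fragment 6: offset=5 data="KYqYu" -> buffer=ceBHRKYqYuNLBeISmh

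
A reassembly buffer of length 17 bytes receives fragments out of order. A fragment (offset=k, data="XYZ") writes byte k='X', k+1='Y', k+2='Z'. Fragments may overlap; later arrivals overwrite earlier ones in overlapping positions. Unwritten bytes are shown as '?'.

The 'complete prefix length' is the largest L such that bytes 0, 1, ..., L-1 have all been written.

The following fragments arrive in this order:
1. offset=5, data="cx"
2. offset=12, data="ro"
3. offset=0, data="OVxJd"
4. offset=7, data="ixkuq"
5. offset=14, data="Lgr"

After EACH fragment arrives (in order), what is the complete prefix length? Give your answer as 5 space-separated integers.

Fragment 1: offset=5 data="cx" -> buffer=?????cx?????????? -> prefix_len=0
Fragment 2: offset=12 data="ro" -> buffer=?????cx?????ro??? -> prefix_len=0
Fragment 3: offset=0 data="OVxJd" -> buffer=OVxJdcx?????ro??? -> prefix_len=7
Fragment 4: offset=7 data="ixkuq" -> buffer=OVxJdcxixkuqro??? -> prefix_len=14
Fragment 5: offset=14 data="Lgr" -> buffer=OVxJdcxixkuqroLgr -> prefix_len=17

Answer: 0 0 7 14 17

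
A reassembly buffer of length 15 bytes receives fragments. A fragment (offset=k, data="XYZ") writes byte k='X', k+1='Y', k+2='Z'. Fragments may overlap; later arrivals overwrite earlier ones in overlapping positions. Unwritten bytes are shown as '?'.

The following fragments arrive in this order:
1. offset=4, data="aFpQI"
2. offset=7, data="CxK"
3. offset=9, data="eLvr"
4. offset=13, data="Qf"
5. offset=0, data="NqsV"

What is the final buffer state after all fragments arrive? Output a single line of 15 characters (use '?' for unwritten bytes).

Fragment 1: offset=4 data="aFpQI" -> buffer=????aFpQI??????
Fragment 2: offset=7 data="CxK" -> buffer=????aFpCxK?????
Fragment 3: offset=9 data="eLvr" -> buffer=????aFpCxeLvr??
Fragment 4: offset=13 data="Qf" -> buffer=????aFpCxeLvrQf
Fragment 5: offset=0 data="NqsV" -> buffer=NqsVaFpCxeLvrQf

Answer: NqsVaFpCxeLvrQf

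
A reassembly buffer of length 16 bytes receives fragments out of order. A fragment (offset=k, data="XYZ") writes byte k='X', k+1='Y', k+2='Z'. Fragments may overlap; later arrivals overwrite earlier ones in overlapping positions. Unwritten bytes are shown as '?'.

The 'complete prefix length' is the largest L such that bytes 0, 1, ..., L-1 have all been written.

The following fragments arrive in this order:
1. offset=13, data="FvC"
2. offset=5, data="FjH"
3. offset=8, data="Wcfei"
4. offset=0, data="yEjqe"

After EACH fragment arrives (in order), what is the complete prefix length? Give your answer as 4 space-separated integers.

Answer: 0 0 0 16

Derivation:
Fragment 1: offset=13 data="FvC" -> buffer=?????????????FvC -> prefix_len=0
Fragment 2: offset=5 data="FjH" -> buffer=?????FjH?????FvC -> prefix_len=0
Fragment 3: offset=8 data="Wcfei" -> buffer=?????FjHWcfeiFvC -> prefix_len=0
Fragment 4: offset=0 data="yEjqe" -> buffer=yEjqeFjHWcfeiFvC -> prefix_len=16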